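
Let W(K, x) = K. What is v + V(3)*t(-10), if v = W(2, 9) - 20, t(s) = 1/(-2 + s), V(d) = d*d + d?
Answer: -19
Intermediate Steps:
V(d) = d + d² (V(d) = d² + d = d + d²)
v = -18 (v = 2 - 20 = -18)
v + V(3)*t(-10) = -18 + (3*(1 + 3))/(-2 - 10) = -18 + (3*4)/(-12) = -18 + 12*(-1/12) = -18 - 1 = -19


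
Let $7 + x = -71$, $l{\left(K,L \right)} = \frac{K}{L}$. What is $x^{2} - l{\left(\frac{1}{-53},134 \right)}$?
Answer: $\frac{43208569}{7102} \approx 6084.0$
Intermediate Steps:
$x = -78$ ($x = -7 - 71 = -78$)
$x^{2} - l{\left(\frac{1}{-53},134 \right)} = \left(-78\right)^{2} - \frac{1}{\left(-53\right) 134} = 6084 - \left(- \frac{1}{53}\right) \frac{1}{134} = 6084 - - \frac{1}{7102} = 6084 + \frac{1}{7102} = \frac{43208569}{7102}$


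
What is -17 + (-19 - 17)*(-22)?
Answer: 775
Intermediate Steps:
-17 + (-19 - 17)*(-22) = -17 - 36*(-22) = -17 + 792 = 775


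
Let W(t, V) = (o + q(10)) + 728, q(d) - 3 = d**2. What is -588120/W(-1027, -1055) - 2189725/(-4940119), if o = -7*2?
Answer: -2903593780955/4036077223 ≈ -719.41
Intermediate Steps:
q(d) = 3 + d**2
o = -14
W(t, V) = 817 (W(t, V) = (-14 + (3 + 10**2)) + 728 = (-14 + (3 + 100)) + 728 = (-14 + 103) + 728 = 89 + 728 = 817)
-588120/W(-1027, -1055) - 2189725/(-4940119) = -588120/817 - 2189725/(-4940119) = -588120*1/817 - 2189725*(-1/4940119) = -588120/817 + 2189725/4940119 = -2903593780955/4036077223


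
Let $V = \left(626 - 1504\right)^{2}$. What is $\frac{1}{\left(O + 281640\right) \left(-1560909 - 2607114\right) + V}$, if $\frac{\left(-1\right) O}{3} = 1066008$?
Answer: $\frac{1}{12155556359716} \approx 8.2267 \cdot 10^{-14}$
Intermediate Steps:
$O = -3198024$ ($O = \left(-3\right) 1066008 = -3198024$)
$V = 770884$ ($V = \left(-878\right)^{2} = 770884$)
$\frac{1}{\left(O + 281640\right) \left(-1560909 - 2607114\right) + V} = \frac{1}{\left(-3198024 + 281640\right) \left(-1560909 - 2607114\right) + 770884} = \frac{1}{\left(-2916384\right) \left(-4168023\right) + 770884} = \frac{1}{12155555588832 + 770884} = \frac{1}{12155556359716}$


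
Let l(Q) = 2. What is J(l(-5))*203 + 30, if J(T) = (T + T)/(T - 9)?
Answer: -86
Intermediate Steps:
J(T) = 2*T/(-9 + T) (J(T) = (2*T)/(-9 + T) = 2*T/(-9 + T))
J(l(-5))*203 + 30 = (2*2/(-9 + 2))*203 + 30 = (2*2/(-7))*203 + 30 = (2*2*(-1/7))*203 + 30 = -4/7*203 + 30 = -116 + 30 = -86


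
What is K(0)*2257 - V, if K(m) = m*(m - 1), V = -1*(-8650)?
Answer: -8650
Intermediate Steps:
V = 8650
K(m) = m*(-1 + m)
K(0)*2257 - V = (0*(-1 + 0))*2257 - 1*8650 = (0*(-1))*2257 - 8650 = 0*2257 - 8650 = 0 - 8650 = -8650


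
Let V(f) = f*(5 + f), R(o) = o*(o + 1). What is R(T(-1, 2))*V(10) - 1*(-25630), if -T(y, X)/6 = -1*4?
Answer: 115630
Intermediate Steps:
T(y, X) = 24 (T(y, X) = -(-6)*4 = -6*(-4) = 24)
R(o) = o*(1 + o)
R(T(-1, 2))*V(10) - 1*(-25630) = (24*(1 + 24))*(10*(5 + 10)) - 1*(-25630) = (24*25)*(10*15) + 25630 = 600*150 + 25630 = 90000 + 25630 = 115630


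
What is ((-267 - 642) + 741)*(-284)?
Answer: 47712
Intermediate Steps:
((-267 - 642) + 741)*(-284) = (-909 + 741)*(-284) = -168*(-284) = 47712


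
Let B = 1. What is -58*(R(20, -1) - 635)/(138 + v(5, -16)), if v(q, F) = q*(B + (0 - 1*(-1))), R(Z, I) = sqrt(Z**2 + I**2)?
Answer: 18415/74 - 29*sqrt(401)/74 ≈ 241.00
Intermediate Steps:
R(Z, I) = sqrt(I**2 + Z**2)
v(q, F) = 2*q (v(q, F) = q*(1 + (0 - 1*(-1))) = q*(1 + (0 + 1)) = q*(1 + 1) = q*2 = 2*q)
-58*(R(20, -1) - 635)/(138 + v(5, -16)) = -58*(sqrt((-1)**2 + 20**2) - 635)/(138 + 2*5) = -58*(sqrt(1 + 400) - 635)/(138 + 10) = -58*(sqrt(401) - 635)/148 = -58*(-635 + sqrt(401))/148 = -58*(-635/148 + sqrt(401)/148) = 18415/74 - 29*sqrt(401)/74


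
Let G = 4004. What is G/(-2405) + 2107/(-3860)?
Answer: -63147/28564 ≈ -2.2107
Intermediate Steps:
G/(-2405) + 2107/(-3860) = 4004/(-2405) + 2107/(-3860) = 4004*(-1/2405) + 2107*(-1/3860) = -308/185 - 2107/3860 = -63147/28564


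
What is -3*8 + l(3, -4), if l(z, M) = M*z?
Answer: -36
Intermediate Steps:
-3*8 + l(3, -4) = -3*8 - 4*3 = -24 - 12 = -36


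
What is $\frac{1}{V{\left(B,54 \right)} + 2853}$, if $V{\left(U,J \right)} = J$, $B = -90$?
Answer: $\frac{1}{2907} \approx 0.000344$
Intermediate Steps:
$\frac{1}{V{\left(B,54 \right)} + 2853} = \frac{1}{54 + 2853} = \frac{1}{2907}$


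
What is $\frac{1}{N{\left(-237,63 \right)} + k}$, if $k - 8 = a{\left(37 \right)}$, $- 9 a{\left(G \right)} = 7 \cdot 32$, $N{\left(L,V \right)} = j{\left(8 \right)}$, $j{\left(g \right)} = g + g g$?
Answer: $\frac{9}{496} \approx 0.018145$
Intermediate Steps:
$j{\left(g \right)} = g + g^{2}$
$N{\left(L,V \right)} = 72$ ($N{\left(L,V \right)} = 8 \left(1 + 8\right) = 8 \cdot 9 = 72$)
$a{\left(G \right)} = - \frac{224}{9}$ ($a{\left(G \right)} = - \frac{7 \cdot 32}{9} = \left(- \frac{1}{9}\right) 224 = - \frac{224}{9}$)
$k = - \frac{152}{9}$ ($k = 8 - \frac{224}{9} = - \frac{152}{9} \approx -16.889$)
$\frac{1}{N{\left(-237,63 \right)} + k} = \frac{1}{72 - \frac{152}{9}} = \frac{1}{\frac{496}{9}} = \frac{9}{496}$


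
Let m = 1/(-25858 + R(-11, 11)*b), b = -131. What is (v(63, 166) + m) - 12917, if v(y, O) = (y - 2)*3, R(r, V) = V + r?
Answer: -329275773/25858 ≈ -12734.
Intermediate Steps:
v(y, O) = -6 + 3*y (v(y, O) = (-2 + y)*3 = -6 + 3*y)
m = -1/25858 (m = 1/(-25858 + (11 - 11)*(-131)) = 1/(-25858 + 0*(-131)) = 1/(-25858 + 0) = 1/(-25858) = -1/25858 ≈ -3.8673e-5)
(v(63, 166) + m) - 12917 = ((-6 + 3*63) - 1/25858) - 12917 = ((-6 + 189) - 1/25858) - 12917 = (183 - 1/25858) - 12917 = 4732013/25858 - 12917 = -329275773/25858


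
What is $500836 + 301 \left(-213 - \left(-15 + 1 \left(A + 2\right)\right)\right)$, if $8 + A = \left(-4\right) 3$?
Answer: $446656$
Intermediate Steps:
$A = -20$ ($A = -8 - 12 = -20$)
$500836 + 301 \left(-213 - \left(-15 + 1 \left(A + 2\right)\right)\right) = 500836 + 301 \left(-213 - \left(-15 + 1 \left(-20 + 2\right)\right)\right) = 500836 + 301 \left(-213 - \left(-15 + 1 \left(-18\right)\right)\right) = 500836 + 301 \left(-213 + \left(15 - -18\right)\right) = 500836 + 301 \left(-213 + \left(15 + 18\right)\right) = 500836 + 301 \left(-213 + 33\right) = 500836 + 301 \left(-180\right) = 500836 - 54180 = 446656$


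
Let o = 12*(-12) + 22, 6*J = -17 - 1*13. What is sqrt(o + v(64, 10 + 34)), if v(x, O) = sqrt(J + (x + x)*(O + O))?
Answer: sqrt(-122 + 9*sqrt(139)) ≈ 3.9864*I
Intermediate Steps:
J = -5 (J = (-17 - 1*13)/6 = (-17 - 13)/6 = (1/6)*(-30) = -5)
v(x, O) = sqrt(-5 + 4*O*x) (v(x, O) = sqrt(-5 + (x + x)*(O + O)) = sqrt(-5 + (2*x)*(2*O)) = sqrt(-5 + 4*O*x))
o = -122 (o = -144 + 22 = -122)
sqrt(o + v(64, 10 + 34)) = sqrt(-122 + sqrt(-5 + 4*(10 + 34)*64)) = sqrt(-122 + sqrt(-5 + 4*44*64)) = sqrt(-122 + sqrt(-5 + 11264)) = sqrt(-122 + sqrt(11259)) = sqrt(-122 + 9*sqrt(139))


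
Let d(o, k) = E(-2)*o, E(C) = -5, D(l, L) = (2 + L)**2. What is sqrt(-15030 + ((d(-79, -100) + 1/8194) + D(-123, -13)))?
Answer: I*sqrt(974493696710)/8194 ≈ 120.47*I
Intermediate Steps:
d(o, k) = -5*o
sqrt(-15030 + ((d(-79, -100) + 1/8194) + D(-123, -13))) = sqrt(-15030 + ((-5*(-79) + 1/8194) + (2 - 13)**2)) = sqrt(-15030 + ((395 + 1/8194) + (-11)**2)) = sqrt(-15030 + (3236631/8194 + 121)) = sqrt(-15030 + 4228105/8194) = sqrt(-118927715/8194) = I*sqrt(974493696710)/8194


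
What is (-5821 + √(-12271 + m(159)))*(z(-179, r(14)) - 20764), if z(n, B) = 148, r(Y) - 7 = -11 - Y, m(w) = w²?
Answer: 120005736 - 20616*√13010 ≈ 1.1765e+8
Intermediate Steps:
r(Y) = -4 - Y (r(Y) = 7 + (-11 - Y) = -4 - Y)
(-5821 + √(-12271 + m(159)))*(z(-179, r(14)) - 20764) = (-5821 + √(-12271 + 159²))*(148 - 20764) = (-5821 + √(-12271 + 25281))*(-20616) = (-5821 + √13010)*(-20616) = 120005736 - 20616*√13010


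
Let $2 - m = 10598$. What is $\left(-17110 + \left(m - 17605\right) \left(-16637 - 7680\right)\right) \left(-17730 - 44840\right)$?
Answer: $-42907165199990$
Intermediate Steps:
$m = -10596$ ($m = 2 - 10598 = -10596$)
$\left(-17110 + \left(m - 17605\right) \left(-16637 - 7680\right)\right) \left(-17730 - 44840\right) = \left(-17110 + \left(-10596 - 17605\right) \left(-16637 - 7680\right)\right) \left(-17730 - 44840\right) = \left(-17110 - -685763717\right) \left(-62570\right) = \left(-17110 + 685763717\right) \left(-62570\right) = 685746607 \left(-62570\right) = -42907165199990$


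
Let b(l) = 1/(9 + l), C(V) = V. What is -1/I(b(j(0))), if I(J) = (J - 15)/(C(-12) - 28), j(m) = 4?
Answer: -260/97 ≈ -2.6804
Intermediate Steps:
I(J) = 3/8 - J/40 (I(J) = (J - 15)/(-12 - 28) = (-15 + J)/(-40) = (-15 + J)*(-1/40) = 3/8 - J/40)
-1/I(b(j(0))) = -1/(3/8 - 1/(40*(9 + 4))) = -1/(3/8 - 1/40/13) = -1/(3/8 - 1/40*1/13) = -1/(3/8 - 1/520) = -1/97/260 = -1*260/97 = -260/97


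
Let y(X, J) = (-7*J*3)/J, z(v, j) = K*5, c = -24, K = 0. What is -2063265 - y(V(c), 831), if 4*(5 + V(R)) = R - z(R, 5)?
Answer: -2063244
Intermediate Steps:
z(v, j) = 0 (z(v, j) = 0*5 = 0)
V(R) = -5 + R/4 (V(R) = -5 + (R - 1*0)/4 = -5 + (R + 0)/4 = -5 + R/4)
y(X, J) = -21 (y(X, J) = (-21*J)/J = -21)
-2063265 - y(V(c), 831) = -2063265 - 1*(-21) = -2063265 + 21 = -2063244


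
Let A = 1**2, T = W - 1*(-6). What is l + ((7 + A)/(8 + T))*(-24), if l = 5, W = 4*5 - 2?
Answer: -1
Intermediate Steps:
W = 18 (W = 20 - 2 = 18)
T = 24 (T = 18 - 1*(-6) = 18 + 6 = 24)
A = 1
l + ((7 + A)/(8 + T))*(-24) = 5 + ((7 + 1)/(8 + 24))*(-24) = 5 + (8/32)*(-24) = 5 + (8*(1/32))*(-24) = 5 + (1/4)*(-24) = 5 - 6 = -1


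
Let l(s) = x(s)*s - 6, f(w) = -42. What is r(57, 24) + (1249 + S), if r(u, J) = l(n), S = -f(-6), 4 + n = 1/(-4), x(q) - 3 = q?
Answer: 20645/16 ≈ 1290.3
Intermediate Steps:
x(q) = 3 + q
n = -17/4 (n = -4 + 1/(-4) = -4 - 1/4 = -17/4 ≈ -4.2500)
l(s) = -6 + s*(3 + s) (l(s) = (3 + s)*s - 6 = s*(3 + s) - 6 = -6 + s*(3 + s))
S = 42 (S = -1*(-42) = 42)
r(u, J) = -11/16 (r(u, J) = -6 - 17*(3 - 17/4)/4 = -6 - 17/4*(-5/4) = -6 + 85/16 = -11/16)
r(57, 24) + (1249 + S) = -11/16 + (1249 + 42) = -11/16 + 1291 = 20645/16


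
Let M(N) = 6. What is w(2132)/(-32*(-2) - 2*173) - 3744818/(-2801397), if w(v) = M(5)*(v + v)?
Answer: -11769150362/131665659 ≈ -89.387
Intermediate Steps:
w(v) = 12*v (w(v) = 6*(v + v) = 6*(2*v) = 12*v)
w(2132)/(-32*(-2) - 2*173) - 3744818/(-2801397) = (12*2132)/(-32*(-2) - 2*173) - 3744818/(-2801397) = 25584/(64 - 346) - 3744818*(-1/2801397) = 25584/(-282) + 3744818/2801397 = 25584*(-1/282) + 3744818/2801397 = -4264/47 + 3744818/2801397 = -11769150362/131665659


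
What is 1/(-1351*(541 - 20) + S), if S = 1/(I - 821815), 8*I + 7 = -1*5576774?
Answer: -12151301/8552948386179 ≈ -1.4207e-6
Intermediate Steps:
I = -5576781/8 (I = -7/8 + (-1*5576774)/8 = -7/8 + (⅛)*(-5576774) = -7/8 - 2788387/4 = -5576781/8 ≈ -6.9710e+5)
S = -8/12151301 (S = 1/(-5576781/8 - 821815) = 1/(-12151301/8) = -8/12151301 ≈ -6.5837e-7)
1/(-1351*(541 - 20) + S) = 1/(-1351*(541 - 20) - 8/12151301) = 1/(-1351*521 - 8/12151301) = 1/(-703871 - 8/12151301) = 1/(-8552948386179/12151301) = -12151301/8552948386179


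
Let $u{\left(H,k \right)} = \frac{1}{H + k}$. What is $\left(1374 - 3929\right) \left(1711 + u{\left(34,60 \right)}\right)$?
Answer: $- \frac{410933425}{94} \approx -4.3716 \cdot 10^{6}$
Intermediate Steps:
$\left(1374 - 3929\right) \left(1711 + u{\left(34,60 \right)}\right) = \left(1374 - 3929\right) \left(1711 + \frac{1}{34 + 60}\right) = - 2555 \left(1711 + \frac{1}{94}\right) = \left(-2555\right) \frac{160835}{94} = - \frac{410933425}{94}$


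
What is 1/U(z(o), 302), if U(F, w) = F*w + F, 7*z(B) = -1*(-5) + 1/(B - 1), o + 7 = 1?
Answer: 49/10302 ≈ 0.0047564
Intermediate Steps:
o = -6 (o = -7 + 1 = -6)
z(B) = 5/7 + 1/(7*(-1 + B)) (z(B) = (-1*(-5) + 1/(B - 1))/7 = (5 + 1/(-1 + B))/7 = 5/7 + 1/(7*(-1 + B)))
U(F, w) = F + F*w
1/U(z(o), 302) = 1/(((-4 + 5*(-6))/(7*(-1 - 6)))*(1 + 302)) = 1/(((1/7)*(-4 - 30)/(-7))*303) = 1/(((1/7)*(-1/7)*(-34))*303) = 1/((34/49)*303) = 1/(10302/49) = 49/10302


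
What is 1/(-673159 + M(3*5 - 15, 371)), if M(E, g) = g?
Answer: -1/672788 ≈ -1.4864e-6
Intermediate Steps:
1/(-673159 + M(3*5 - 15, 371)) = 1/(-673159 + 371) = 1/(-672788) = -1/672788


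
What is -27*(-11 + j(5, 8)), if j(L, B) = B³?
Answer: -13527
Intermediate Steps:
-27*(-11 + j(5, 8)) = -27*(-11 + 8³) = -27*(-11 + 512) = -27*501 = -13527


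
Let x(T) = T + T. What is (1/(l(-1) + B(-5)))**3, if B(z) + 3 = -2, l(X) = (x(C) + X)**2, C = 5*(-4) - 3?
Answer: 1/10706185664 ≈ 9.3404e-11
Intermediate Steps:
C = -23 (C = -20 - 3 = -23)
x(T) = 2*T
l(X) = (-46 + X)**2 (l(X) = (2*(-23) + X)**2 = (-46 + X)**2)
B(z) = -5 (B(z) = -3 - 2 = -5)
(1/(l(-1) + B(-5)))**3 = (1/((-46 - 1)**2 - 5))**3 = (1/((-47)**2 - 5))**3 = (1/(2209 - 5))**3 = (1/2204)**3 = 1/10706185664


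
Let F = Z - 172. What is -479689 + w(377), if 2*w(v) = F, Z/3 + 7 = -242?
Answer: -960297/2 ≈ -4.8015e+5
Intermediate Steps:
Z = -747 (Z = -21 + 3*(-242) = -21 - 726 = -747)
F = -919 (F = -747 - 172 = -919)
w(v) = -919/2 (w(v) = (½)*(-919) = -919/2)
-479689 + w(377) = -479689 - 919/2 = -960297/2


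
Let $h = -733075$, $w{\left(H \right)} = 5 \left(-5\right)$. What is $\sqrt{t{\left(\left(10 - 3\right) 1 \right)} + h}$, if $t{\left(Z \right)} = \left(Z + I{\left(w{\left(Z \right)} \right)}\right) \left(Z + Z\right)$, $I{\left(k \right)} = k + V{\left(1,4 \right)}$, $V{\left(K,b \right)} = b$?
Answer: $i \sqrt{733271} \approx 856.31 i$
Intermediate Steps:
$w{\left(H \right)} = -25$
$I{\left(k \right)} = 4 + k$ ($I{\left(k \right)} = k + 4 = 4 + k$)
$t{\left(Z \right)} = 2 Z \left(-21 + Z\right)$ ($t{\left(Z \right)} = \left(Z + \left(4 - 25\right)\right) \left(Z + Z\right) = \left(Z - 21\right) 2 Z = \left(-21 + Z\right) 2 Z = 2 Z \left(-21 + Z\right)$)
$\sqrt{t{\left(\left(10 - 3\right) 1 \right)} + h} = \sqrt{2 \left(10 - 3\right) 1 \left(-21 + \left(10 - 3\right) 1\right) - 733075} = \sqrt{2 \cdot 7 \cdot 1 \left(-21 + 7 \cdot 1\right) - 733075} = \sqrt{2 \cdot 7 \left(-21 + 7\right) - 733075} = \sqrt{2 \cdot 7 \left(-14\right) - 733075} = \sqrt{-196 - 733075} = \sqrt{-733271} = i \sqrt{733271}$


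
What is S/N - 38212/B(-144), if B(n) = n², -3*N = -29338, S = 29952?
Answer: 92773795/76044096 ≈ 1.2200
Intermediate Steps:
N = 29338/3 (N = -⅓*(-29338) = 29338/3 ≈ 9779.3)
S/N - 38212/B(-144) = 29952/(29338/3) - 38212/((-144)²) = 29952*(3/29338) - 38212/20736 = 44928/14669 - 38212*1/20736 = 44928/14669 - 9553/5184 = 92773795/76044096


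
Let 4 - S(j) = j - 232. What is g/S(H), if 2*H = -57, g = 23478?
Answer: 46956/529 ≈ 88.764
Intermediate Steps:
H = -57/2 (H = (½)*(-57) = -57/2 ≈ -28.500)
S(j) = 236 - j (S(j) = 4 - (j - 232) = 4 - (-232 + j) = 4 + (232 - j) = 236 - j)
g/S(H) = 23478/(236 - 1*(-57/2)) = 23478/(236 + 57/2) = 23478/(529/2) = 23478*(2/529) = 46956/529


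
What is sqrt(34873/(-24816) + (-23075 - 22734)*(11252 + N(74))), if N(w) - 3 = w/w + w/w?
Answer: I*sqrt(19848013967443431)/6204 ≈ 22708.0*I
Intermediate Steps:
N(w) = 5 (N(w) = 3 + (w/w + w/w) = 3 + (1 + 1) = 3 + 2 = 5)
sqrt(34873/(-24816) + (-23075 - 22734)*(11252 + N(74))) = sqrt(34873/(-24816) + (-23075 - 22734)*(11252 + 5)) = sqrt(34873*(-1/24816) - 45809*11257) = sqrt(-34873/24816 - 515671913) = sqrt(-12796914227881/24816) = I*sqrt(19848013967443431)/6204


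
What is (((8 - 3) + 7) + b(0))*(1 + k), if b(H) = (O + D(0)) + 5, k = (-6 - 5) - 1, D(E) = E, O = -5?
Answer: -132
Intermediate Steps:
k = -12 (k = -11 - 1 = -12)
b(H) = 0 (b(H) = (-5 + 0) + 5 = -5 + 5 = 0)
(((8 - 3) + 7) + b(0))*(1 + k) = (((8 - 3) + 7) + 0)*(1 - 12) = ((5 + 7) + 0)*(-11) = (12 + 0)*(-11) = 12*(-11) = -132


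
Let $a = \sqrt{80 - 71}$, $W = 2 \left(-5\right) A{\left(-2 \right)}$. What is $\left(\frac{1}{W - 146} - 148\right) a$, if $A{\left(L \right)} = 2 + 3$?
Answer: $- \frac{87027}{196} \approx -444.02$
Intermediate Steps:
$A{\left(L \right)} = 5$
$W = -50$ ($W = 2 \left(-5\right) 5 = \left(-10\right) 5 = -50$)
$a = 3$ ($a = \sqrt{9} = 3$)
$\left(\frac{1}{W - 146} - 148\right) a = \left(\frac{1}{-50 - 146} - 148\right) 3 = \left(\frac{1}{-196} - 148\right) 3 = \left(- \frac{1}{196} - 148\right) 3 = \left(- \frac{29009}{196}\right) 3 = - \frac{87027}{196}$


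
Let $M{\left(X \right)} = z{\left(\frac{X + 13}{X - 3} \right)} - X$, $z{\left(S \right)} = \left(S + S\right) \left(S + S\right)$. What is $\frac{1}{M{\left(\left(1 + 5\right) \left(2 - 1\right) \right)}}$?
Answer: $\frac{9}{1390} \approx 0.0064748$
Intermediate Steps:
$z{\left(S \right)} = 4 S^{2}$ ($z{\left(S \right)} = 2 S 2 S = 4 S^{2}$)
$M{\left(X \right)} = - X + \frac{4 \left(13 + X\right)^{2}}{\left(-3 + X\right)^{2}}$ ($M{\left(X \right)} = 4 \left(\frac{X + 13}{X - 3}\right)^{2} - X = 4 \left(\frac{13 + X}{-3 + X}\right)^{2} - X = 4 \frac{\left(13 + X\right)^{2}}{\left(-3 + X\right)^{2}} - X = \frac{4 \left(13 + X\right)^{2}}{\left(-3 + X\right)^{2}} - X = - X + \frac{4 \left(13 + X\right)^{2}}{\left(-3 + X\right)^{2}}$)
$\frac{1}{M{\left(\left(1 + 5\right) \left(2 - 1\right) \right)}} = \frac{1}{- \left(1 + 5\right) \left(2 - 1\right) + \frac{4 \left(13 + \left(1 + 5\right) \left(2 - 1\right)\right)^{2}}{\left(-3 + \left(1 + 5\right) \left(2 - 1\right)\right)^{2}}} = \frac{1}{- 6 \cdot 1 + \frac{4 \left(13 + 6 \cdot 1\right)^{2}}{\left(-3 + 6 \cdot 1\right)^{2}}} = \frac{1}{\left(-1\right) 6 + \frac{4 \left(13 + 6\right)^{2}}{\left(-3 + 6\right)^{2}}} = \frac{1}{-6 + \frac{4 \cdot 19^{2}}{9}} = \frac{1}{-6 + 4 \cdot \frac{1}{9} \cdot 361} = \frac{1}{-6 + \frac{1444}{9}} = \frac{1}{\frac{1390}{9}} = \frac{9}{1390}$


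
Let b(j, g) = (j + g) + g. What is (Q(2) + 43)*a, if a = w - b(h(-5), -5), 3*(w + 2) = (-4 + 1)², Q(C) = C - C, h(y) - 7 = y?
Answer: 387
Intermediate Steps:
h(y) = 7 + y
b(j, g) = j + 2*g (b(j, g) = (g + j) + g = j + 2*g)
Q(C) = 0
w = 1 (w = -2 + (-4 + 1)²/3 = -2 + (⅓)*(-3)² = -2 + (⅓)*9 = -2 + 3 = 1)
a = 9 (a = 1 - ((7 - 5) + 2*(-5)) = 1 - (2 - 10) = 1 - 1*(-8) = 1 + 8 = 9)
(Q(2) + 43)*a = (0 + 43)*9 = 43*9 = 387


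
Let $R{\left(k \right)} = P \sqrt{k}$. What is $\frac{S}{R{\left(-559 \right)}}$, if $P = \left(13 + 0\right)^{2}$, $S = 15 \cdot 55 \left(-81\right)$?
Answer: $\frac{66825 i \sqrt{559}}{94471} \approx 16.724 i$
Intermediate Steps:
$S = -66825$ ($S = 825 \left(-81\right) = -66825$)
$P = 169$ ($P = 13^{2} = 169$)
$R{\left(k \right)} = 169 \sqrt{k}$
$\frac{S}{R{\left(-559 \right)}} = - \frac{66825}{169 \sqrt{-559}} = - \frac{66825}{169 i \sqrt{559}} = - 66825 \left(- \frac{i \sqrt{559}}{94471}\right) = \frac{66825 i \sqrt{559}}{94471}$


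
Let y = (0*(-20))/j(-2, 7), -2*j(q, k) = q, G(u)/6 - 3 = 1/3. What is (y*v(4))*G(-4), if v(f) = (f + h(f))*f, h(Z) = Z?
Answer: 0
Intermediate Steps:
G(u) = 20 (G(u) = 18 + 6/3 = 18 + 6*(⅓) = 18 + 2 = 20)
j(q, k) = -q/2
v(f) = 2*f² (v(f) = (f + f)*f = (2*f)*f = 2*f²)
y = 0 (y = (0*(-20))/((-½*(-2))) = 0/1 = 0*1 = 0)
(y*v(4))*G(-4) = (0*(2*4²))*20 = (0*(2*16))*20 = (0*32)*20 = 0*20 = 0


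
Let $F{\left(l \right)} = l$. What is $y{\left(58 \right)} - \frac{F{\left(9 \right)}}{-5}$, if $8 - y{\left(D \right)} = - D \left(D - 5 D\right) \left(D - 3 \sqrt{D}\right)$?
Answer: $- \frac{3902191}{5} + 40368 \sqrt{58} \approx -4.73 \cdot 10^{5}$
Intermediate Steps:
$y{\left(D \right)} = 8 - 4 D^{2} \left(D - 3 \sqrt{D}\right)$ ($y{\left(D \right)} = 8 - - D \left(D - 5 D\right) \left(D - 3 \sqrt{D}\right) = 8 - - D - 4 D \left(D - 3 \sqrt{D}\right) = 8 - - D \left(- 4 D \left(D - 3 \sqrt{D}\right)\right) = 8 - - \left(-4\right) D^{2} \left(D - 3 \sqrt{D}\right) = 8 - 4 D^{2} \left(D - 3 \sqrt{D}\right)$)
$y{\left(58 \right)} - \frac{F{\left(9 \right)}}{-5} = \left(8 - 4 \cdot 58^{3} + 12 \cdot 58^{\frac{5}{2}}\right) - \frac{9}{-5} = \left(8 - 780448 + 12 \cdot 3364 \sqrt{58}\right) - 9 \left(- \frac{1}{5}\right) = \left(8 - 780448 + 40368 \sqrt{58}\right) - - \frac{9}{5} = \left(-780440 + 40368 \sqrt{58}\right) + \frac{9}{5} = - \frac{3902191}{5} + 40368 \sqrt{58}$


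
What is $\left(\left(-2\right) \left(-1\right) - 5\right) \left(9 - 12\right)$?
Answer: $9$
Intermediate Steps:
$\left(\left(-2\right) \left(-1\right) - 5\right) \left(9 - 12\right) = \left(2 - 5\right) \left(-3\right) = \left(-3\right) \left(-3\right) = 9$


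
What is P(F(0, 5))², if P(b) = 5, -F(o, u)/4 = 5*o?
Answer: 25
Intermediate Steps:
F(o, u) = -20*o
P(F(0, 5))² = 5² = 25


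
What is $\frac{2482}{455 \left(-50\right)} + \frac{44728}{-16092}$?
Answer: $- \frac{132187793}{45761625} \approx -2.8886$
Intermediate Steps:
$\frac{2482}{455 \left(-50\right)} + \frac{44728}{-16092} = \frac{2482}{-22750} + 44728 \left(- \frac{1}{16092}\right) = 2482 \left(- \frac{1}{22750}\right) - \frac{11182}{4023} = - \frac{1241}{11375} - \frac{11182}{4023} = - \frac{132187793}{45761625}$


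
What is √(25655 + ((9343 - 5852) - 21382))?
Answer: 2*√1941 ≈ 88.114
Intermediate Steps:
√(25655 + ((9343 - 5852) - 21382)) = √(25655 + (3491 - 21382)) = √(25655 - 17891) = √7764 = 2*√1941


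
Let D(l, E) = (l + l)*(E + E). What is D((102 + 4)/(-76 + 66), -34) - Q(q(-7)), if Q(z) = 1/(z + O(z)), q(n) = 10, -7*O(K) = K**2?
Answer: 8651/6 ≈ 1441.8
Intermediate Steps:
O(K) = -K**2/7
D(l, E) = 4*E*l (D(l, E) = (2*l)*(2*E) = 4*E*l)
Q(z) = 1/(z - z**2/7)
D((102 + 4)/(-76 + 66), -34) - Q(q(-7)) = 4*(-34)*((102 + 4)/(-76 + 66)) - (-7)/(10*(-7 + 10)) = 4*(-34)*(106/(-10)) - (-7)/(10*3) = 4*(-34)*(106*(-1/10)) - (-7)/(10*3) = 4*(-34)*(-53/5) - 1*(-7/30) = 7208/5 + 7/30 = 8651/6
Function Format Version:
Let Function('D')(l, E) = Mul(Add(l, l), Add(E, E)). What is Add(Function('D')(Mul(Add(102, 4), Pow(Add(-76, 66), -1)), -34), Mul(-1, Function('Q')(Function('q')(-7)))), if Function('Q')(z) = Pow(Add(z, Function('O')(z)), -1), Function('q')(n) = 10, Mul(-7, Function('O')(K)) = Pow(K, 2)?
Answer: Rational(8651, 6) ≈ 1441.8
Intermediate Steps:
Function('O')(K) = Mul(Rational(-1, 7), Pow(K, 2))
Function('D')(l, E) = Mul(4, E, l) (Function('D')(l, E) = Mul(Mul(2, l), Mul(2, E)) = Mul(4, E, l))
Function('Q')(z) = Pow(Add(z, Mul(Rational(-1, 7), Pow(z, 2))), -1)
Add(Function('D')(Mul(Add(102, 4), Pow(Add(-76, 66), -1)), -34), Mul(-1, Function('Q')(Function('q')(-7)))) = Add(Mul(4, -34, Mul(Add(102, 4), Pow(Add(-76, 66), -1))), Mul(-1, Mul(-7, Pow(10, -1), Pow(Add(-7, 10), -1)))) = Add(Mul(4, -34, Mul(106, Pow(-10, -1))), Mul(-1, Mul(-7, Rational(1, 10), Pow(3, -1)))) = Add(Mul(4, -34, Mul(106, Rational(-1, 10))), Mul(-1, Mul(-7, Rational(1, 10), Rational(1, 3)))) = Add(Mul(4, -34, Rational(-53, 5)), Mul(-1, Rational(-7, 30))) = Add(Rational(7208, 5), Rational(7, 30)) = Rational(8651, 6)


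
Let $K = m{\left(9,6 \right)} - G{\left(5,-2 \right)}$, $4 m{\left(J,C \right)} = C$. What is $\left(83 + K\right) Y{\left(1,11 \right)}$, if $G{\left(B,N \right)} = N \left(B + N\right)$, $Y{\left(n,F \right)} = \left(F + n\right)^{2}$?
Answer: $13032$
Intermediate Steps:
$m{\left(J,C \right)} = \frac{C}{4}$
$K = \frac{15}{2}$ ($K = \frac{1}{4} \cdot 6 - - 2 \left(5 - 2\right) = \frac{3}{2} - \left(-2\right) 3 = \frac{3}{2} - -6 = \frac{3}{2} + 6 = \frac{15}{2} \approx 7.5$)
$\left(83 + K\right) Y{\left(1,11 \right)} = \left(83 + \frac{15}{2}\right) \left(11 + 1\right)^{2} = \frac{181 \cdot 12^{2}}{2} = \frac{181}{2} \cdot 144 = 13032$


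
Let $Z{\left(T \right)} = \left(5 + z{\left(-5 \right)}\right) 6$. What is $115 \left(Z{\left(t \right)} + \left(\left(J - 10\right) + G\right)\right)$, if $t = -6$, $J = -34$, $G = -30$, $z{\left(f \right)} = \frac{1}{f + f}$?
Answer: $-5129$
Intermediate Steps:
$z{\left(f \right)} = \frac{1}{2 f}$
$Z{\left(T \right)} = \frac{147}{5}$ ($Z{\left(T \right)} = \left(5 + \frac{1}{2 \left(-5\right)}\right) 6 = \left(5 + \frac{1}{2} \left(- \frac{1}{5}\right)\right) 6 = \left(5 - \frac{1}{10}\right) 6 = \frac{49}{10} \cdot 6 = \frac{147}{5}$)
$115 \left(Z{\left(t \right)} + \left(\left(J - 10\right) + G\right)\right) = 115 \left(\frac{147}{5} - 74\right) = 115 \left(- \frac{223}{5}\right) = -5129$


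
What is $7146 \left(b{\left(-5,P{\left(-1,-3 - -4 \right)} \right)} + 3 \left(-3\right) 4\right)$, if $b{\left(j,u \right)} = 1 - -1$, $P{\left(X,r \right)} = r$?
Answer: $-242964$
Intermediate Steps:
$b{\left(j,u \right)} = 2$ ($b{\left(j,u \right)} = 1 + 1 = 2$)
$7146 \left(b{\left(-5,P{\left(-1,-3 - -4 \right)} \right)} + 3 \left(-3\right) 4\right) = 7146 \left(2 + 3 \left(-3\right) 4\right) = 7146 \left(2 - 36\right) = 7146 \left(-34\right) = -242964$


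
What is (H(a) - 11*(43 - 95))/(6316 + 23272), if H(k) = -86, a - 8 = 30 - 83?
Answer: 243/14794 ≈ 0.016426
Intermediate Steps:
a = -45 (a = 8 + (30 - 83) = 8 - 53 = -45)
(H(a) - 11*(43 - 95))/(6316 + 23272) = (-86 - 11*(43 - 95))/(6316 + 23272) = (-86 - 11*(-52))/29588 = (-86 + 572)*(1/29588) = 486*(1/29588) = 243/14794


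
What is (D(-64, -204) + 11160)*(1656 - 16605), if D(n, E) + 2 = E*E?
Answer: -788918526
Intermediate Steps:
D(n, E) = -2 + E² (D(n, E) = -2 + E*E = -2 + E²)
(D(-64, -204) + 11160)*(1656 - 16605) = ((-2 + (-204)²) + 11160)*(1656 - 16605) = ((-2 + 41616) + 11160)*(-14949) = (41614 + 11160)*(-14949) = 52774*(-14949) = -788918526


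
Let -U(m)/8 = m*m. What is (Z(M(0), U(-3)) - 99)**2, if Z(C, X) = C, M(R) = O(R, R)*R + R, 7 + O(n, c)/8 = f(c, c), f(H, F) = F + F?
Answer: 9801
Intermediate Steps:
f(H, F) = 2*F
O(n, c) = -56 + 16*c (O(n, c) = -56 + 8*(2*c) = -56 + 16*c)
M(R) = R + R*(-56 + 16*R) (M(R) = (-56 + 16*R)*R + R = R*(-56 + 16*R) + R = R + R*(-56 + 16*R))
U(m) = -8*m**2 (U(m) = -8*m*m = -8*m**2)
(Z(M(0), U(-3)) - 99)**2 = (0*(-55 + 16*0) - 99)**2 = (0*(-55 + 0) - 99)**2 = (0*(-55) - 99)**2 = (0 - 99)**2 = (-99)**2 = 9801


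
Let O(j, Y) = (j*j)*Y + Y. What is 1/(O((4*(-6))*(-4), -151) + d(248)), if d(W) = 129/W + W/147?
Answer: -36456/50738177285 ≈ -7.1851e-7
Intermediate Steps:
O(j, Y) = Y + Y*j² (O(j, Y) = j²*Y + Y = Y*j² + Y = Y + Y*j²)
d(W) = 129/W + W/147 (d(W) = 129/W + W*(1/147) = 129/W + W/147)
1/(O((4*(-6))*(-4), -151) + d(248)) = 1/(-151*(1 + ((4*(-6))*(-4))²) + (129/248 + (1/147)*248)) = 1/(-151*(1 + (-24*(-4))²) + (129*(1/248) + 248/147)) = 1/(-151*(1 + 96²) + (129/248 + 248/147)) = 1/(-151*(1 + 9216) + 80467/36456) = 1/(-151*9217 + 80467/36456) = 1/(-1391767 + 80467/36456) = 1/(-50738177285/36456) = -36456/50738177285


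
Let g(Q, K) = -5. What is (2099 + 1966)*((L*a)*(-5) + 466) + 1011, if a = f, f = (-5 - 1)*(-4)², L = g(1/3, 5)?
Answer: -7860699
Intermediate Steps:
L = -5
f = -96 (f = -6*16 = -96)
a = -96
(2099 + 1966)*((L*a)*(-5) + 466) + 1011 = (2099 + 1966)*(-5*(-96)*(-5) + 466) + 1011 = 4065*(480*(-5) + 466) + 1011 = 4065*(-2400 + 466) + 1011 = 4065*(-1934) + 1011 = -7861710 + 1011 = -7860699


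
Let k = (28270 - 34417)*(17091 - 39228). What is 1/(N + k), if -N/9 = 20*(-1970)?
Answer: 1/136430739 ≈ 7.3297e-9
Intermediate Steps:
k = 136076139 (k = -6147*(-22137) = 136076139)
N = 354600 (N = -180*(-1970) = -9*(-39400) = 354600)
1/(N + k) = 1/(354600 + 136076139) = 1/136430739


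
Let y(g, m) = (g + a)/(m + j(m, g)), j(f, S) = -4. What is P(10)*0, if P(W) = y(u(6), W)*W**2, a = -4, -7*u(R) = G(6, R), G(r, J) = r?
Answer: 0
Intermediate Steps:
u(R) = -6/7 (u(R) = -1/7*6 = -6/7)
y(g, m) = (-4 + g)/(-4 + m) (y(g, m) = (g - 4)/(m - 4) = (-4 + g)/(-4 + m))
P(W) = -34*W**2/(7*(-4 + W)) (P(W) = ((-4 - 6/7)/(-4 + W))*W**2 = (-34/7/(-4 + W))*W**2 = (-34/(7*(-4 + W)))*W**2 = -34*W**2/(7*(-4 + W)))
P(10)*0 = -34*10**2/(-28 + 7*10)*0 = -34*100/(-28 + 70)*0 = -34*100/42*0 = -34*100*1/42*0 = -1700/21*0 = 0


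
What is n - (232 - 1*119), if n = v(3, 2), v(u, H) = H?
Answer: -111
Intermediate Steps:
n = 2
n - (232 - 1*119) = 2 - (232 - 1*119) = 2 - (232 - 119) = 2 - 1*113 = 2 - 113 = -111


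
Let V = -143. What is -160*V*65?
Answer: 1487200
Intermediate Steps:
-160*V*65 = -160*(-143)*65 = 22880*65 = 1487200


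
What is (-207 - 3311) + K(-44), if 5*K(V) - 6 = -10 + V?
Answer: -17638/5 ≈ -3527.6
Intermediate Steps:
K(V) = -⅘ + V/5 (K(V) = 6/5 + (-10 + V)/5 = 6/5 + (-2 + V/5) = -⅘ + V/5)
(-207 - 3311) + K(-44) = (-207 - 3311) + (-⅘ + (⅕)*(-44)) = -3518 + (-⅘ - 44/5) = -3518 - 48/5 = -17638/5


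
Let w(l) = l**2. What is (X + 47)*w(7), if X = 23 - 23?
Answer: 2303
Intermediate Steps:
X = 0
(X + 47)*w(7) = (0 + 47)*7**2 = 47*49 = 2303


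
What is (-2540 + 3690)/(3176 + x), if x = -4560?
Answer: -575/692 ≈ -0.83092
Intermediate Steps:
(-2540 + 3690)/(3176 + x) = (-2540 + 3690)/(3176 - 4560) = 1150/(-1384) = 1150*(-1/1384) = -575/692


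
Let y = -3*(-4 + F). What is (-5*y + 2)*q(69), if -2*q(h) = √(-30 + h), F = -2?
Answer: 44*√39 ≈ 274.78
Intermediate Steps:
q(h) = -√(-30 + h)/2
y = 18 (y = -3*(-4 - 2) = -3*(-6) = 18)
(-5*y + 2)*q(69) = (-5*18 + 2)*(-√(-30 + 69)/2) = (-90 + 2)*(-√39/2) = -(-44)*√39 = 44*√39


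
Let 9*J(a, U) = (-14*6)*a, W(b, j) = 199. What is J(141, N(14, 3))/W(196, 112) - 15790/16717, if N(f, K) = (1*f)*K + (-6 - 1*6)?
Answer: -25141782/3326683 ≈ -7.5576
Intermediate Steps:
N(f, K) = -12 + K*f (N(f, K) = f*K + (-6 - 6) = K*f - 12 = -12 + K*f)
J(a, U) = -28*a/3 (J(a, U) = ((-14*6)*a)/9 = (-84*a)/9 = -28*a/3)
J(141, N(14, 3))/W(196, 112) - 15790/16717 = -28/3*141/199 - 15790/16717 = -1316*1/199 - 15790*1/16717 = -1316/199 - 15790/16717 = -25141782/3326683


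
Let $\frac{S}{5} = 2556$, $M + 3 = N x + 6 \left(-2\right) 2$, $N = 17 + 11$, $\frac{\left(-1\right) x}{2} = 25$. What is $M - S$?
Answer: $-14207$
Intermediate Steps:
$x = -50$ ($x = \left(-2\right) 25 = -50$)
$N = 28$
$M = -1427$ ($M = -3 + \left(28 \left(-50\right) + 6 \left(-2\right) 2\right) = -3 - 1424 = -1427$)
$S = 12780$ ($S = 5 \cdot 2556 = 12780$)
$M - S = -1427 - 12780 = -14207$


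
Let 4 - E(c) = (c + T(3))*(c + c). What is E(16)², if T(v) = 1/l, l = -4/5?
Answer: 219024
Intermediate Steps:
l = -⅘ (l = -4*⅕ = -⅘ ≈ -0.80000)
T(v) = -5/4 (T(v) = 1/(-⅘) = -5/4)
E(c) = 4 - 2*c*(-5/4 + c) (E(c) = 4 - (c - 5/4)*(c + c) = 4 - (-5/4 + c)*2*c = 4 - 2*c*(-5/4 + c))
E(16)² = (4 - 2*16² + (5/2)*16)² = (4 - 2*256 + 40)² = (4 - 512 + 40)² = (-468)² = 219024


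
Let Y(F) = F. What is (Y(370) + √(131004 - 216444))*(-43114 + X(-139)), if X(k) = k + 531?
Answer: -15807140 - 341776*I*√1335 ≈ -1.5807e+7 - 1.2488e+7*I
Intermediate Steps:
X(k) = 531 + k
(Y(370) + √(131004 - 216444))*(-43114 + X(-139)) = (370 + √(131004 - 216444))*(-43114 + (531 - 139)) = (370 + √(-85440))*(-43114 + 392) = (370 + 8*I*√1335)*(-42722) = -15807140 - 341776*I*√1335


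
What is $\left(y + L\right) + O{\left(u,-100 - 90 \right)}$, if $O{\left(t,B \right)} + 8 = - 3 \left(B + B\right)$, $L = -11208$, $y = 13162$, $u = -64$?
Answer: $3086$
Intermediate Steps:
$O{\left(t,B \right)} = -8 - 6 B$ ($O{\left(t,B \right)} = -8 - 3 \left(B + B\right) = -8 - 3 \cdot 2 B = -8 - 6 B$)
$\left(y + L\right) + O{\left(u,-100 - 90 \right)} = \left(13162 - 11208\right) - \left(8 + 6 \left(-100 - 90\right)\right) = 1954 - \left(8 + 6 \left(-100 - 90\right)\right) = 1954 - -1132 = 1954 + \left(-8 + 1140\right) = 1954 + 1132 = 3086$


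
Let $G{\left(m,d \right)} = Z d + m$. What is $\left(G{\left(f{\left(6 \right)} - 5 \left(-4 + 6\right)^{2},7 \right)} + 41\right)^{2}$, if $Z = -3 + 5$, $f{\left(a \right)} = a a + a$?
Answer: $5929$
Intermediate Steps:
$f{\left(a \right)} = a + a^{2}$ ($f{\left(a \right)} = a^{2} + a = a + a^{2}$)
$Z = 2$
$G{\left(m,d \right)} = m + 2 d$ ($G{\left(m,d \right)} = 2 d + m = m + 2 d$)
$\left(G{\left(f{\left(6 \right)} - 5 \left(-4 + 6\right)^{2},7 \right)} + 41\right)^{2} = \left(\left(\left(6 \left(1 + 6\right) - 5 \left(-4 + 6\right)^{2}\right) + 2 \cdot 7\right) + 41\right)^{2} = \left(\left(\left(6 \cdot 7 - 5 \cdot 2^{2}\right) + 14\right) + 41\right)^{2} = \left(\left(\left(42 - 20\right) + 14\right) + 41\right)^{2} = \left(\left(22 + 14\right) + 41\right)^{2} = \left(36 + 41\right)^{2} = 77^{2} = 5929$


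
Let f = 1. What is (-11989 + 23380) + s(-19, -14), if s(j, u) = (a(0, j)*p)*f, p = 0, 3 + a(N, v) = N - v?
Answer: 11391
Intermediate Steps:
a(N, v) = -3 + N - v (a(N, v) = -3 + (N - v) = -3 + N - v)
s(j, u) = 0 (s(j, u) = ((-3 + 0 - j)*0)*1 = ((-3 - j)*0)*1 = 0*1 = 0)
(-11989 + 23380) + s(-19, -14) = (-11989 + 23380) + 0 = 11391 + 0 = 11391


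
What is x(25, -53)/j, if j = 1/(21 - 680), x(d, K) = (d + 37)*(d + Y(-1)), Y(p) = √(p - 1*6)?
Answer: -1021450 - 40858*I*√7 ≈ -1.0215e+6 - 1.081e+5*I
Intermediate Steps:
Y(p) = √(-6 + p) (Y(p) = √(p - 6) = √(-6 + p))
x(d, K) = (37 + d)*(d + I*√7) (x(d, K) = (d + 37)*(d + √(-6 - 1)) = (37 + d)*(d + √(-7)) = (37 + d)*(d + I*√7))
j = -1/659 (j = 1/(-659) = -1/659 ≈ -0.0015175)
x(25, -53)/j = (25² + 37*25 + 37*I*√7 + I*25*√7)/(-1/659) = (625 + 925 + 37*I*√7 + 25*I*√7)*(-659) = (1550 + 62*I*√7)*(-659) = -1021450 - 40858*I*√7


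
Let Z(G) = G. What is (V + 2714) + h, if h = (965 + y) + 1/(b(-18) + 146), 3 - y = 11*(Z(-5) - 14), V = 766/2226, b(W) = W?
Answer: 554377561/142464 ≈ 3891.4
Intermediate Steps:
V = 383/1113 (V = 766*(1/2226) = 383/1113 ≈ 0.34411)
y = 212 (y = 3 - 11*(-5 - 14) = 3 - 11*(-19) = 3 - 1*(-209) = 3 + 209 = 212)
h = 150657/128 (h = (965 + 212) + 1/(-18 + 146) = 1177 + 1/128 = 150657/128 ≈ 1177.0)
(V + 2714) + h = (383/1113 + 2714) + 150657/128 = 3021065/1113 + 150657/128 = 554377561/142464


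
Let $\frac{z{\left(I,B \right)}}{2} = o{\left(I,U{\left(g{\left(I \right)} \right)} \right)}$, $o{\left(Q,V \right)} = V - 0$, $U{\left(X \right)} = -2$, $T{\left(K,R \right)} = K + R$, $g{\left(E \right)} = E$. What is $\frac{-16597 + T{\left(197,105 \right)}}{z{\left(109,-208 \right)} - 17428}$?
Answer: $\frac{16295}{17432} \approx 0.93478$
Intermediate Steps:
$o{\left(Q,V \right)} = V$ ($o{\left(Q,V \right)} = V + 0 = V$)
$z{\left(I,B \right)} = -4$ ($z{\left(I,B \right)} = 2 \left(-2\right) = -4$)
$\frac{-16597 + T{\left(197,105 \right)}}{z{\left(109,-208 \right)} - 17428} = \frac{-16597 + \left(197 + 105\right)}{-4 - 17428} = \frac{-16597 + 302}{-17432} = \left(-16295\right) \left(- \frac{1}{17432}\right) = \frac{16295}{17432}$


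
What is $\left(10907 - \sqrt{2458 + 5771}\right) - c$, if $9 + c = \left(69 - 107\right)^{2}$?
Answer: $9472 - \sqrt{8229} \approx 9381.3$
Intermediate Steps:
$c = 1435$ ($c = -9 + \left(69 - 107\right)^{2} = -9 + \left(-38\right)^{2} = -9 + 1444 = 1435$)
$\left(10907 - \sqrt{2458 + 5771}\right) - c = \left(10907 - \sqrt{2458 + 5771}\right) - 1435 = \left(10907 - \sqrt{8229}\right) - 1435 = 9472 - \sqrt{8229}$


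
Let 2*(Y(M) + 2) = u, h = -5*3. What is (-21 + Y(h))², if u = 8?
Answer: 361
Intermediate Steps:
h = -15
Y(M) = 2 (Y(M) = -2 + (½)*8 = -2 + 4 = 2)
(-21 + Y(h))² = (-21 + 2)² = (-19)² = 361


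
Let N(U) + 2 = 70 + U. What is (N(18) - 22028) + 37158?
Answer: 15216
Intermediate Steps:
N(U) = 68 + U (N(U) = -2 + (70 + U) = 68 + U)
(N(18) - 22028) + 37158 = ((68 + 18) - 22028) + 37158 = (86 - 22028) + 37158 = -21942 + 37158 = 15216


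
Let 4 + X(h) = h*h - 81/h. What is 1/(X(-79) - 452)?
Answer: 79/457096 ≈ 0.00017283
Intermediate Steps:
X(h) = -4 + h**2 - 81/h (X(h) = -4 + (h*h - 81/h) = -4 + (h**2 - 81/h) = -4 + h**2 - 81/h)
1/(X(-79) - 452) = 1/((-4 + (-79)**2 - 81/(-79)) - 452) = 1/((-4 + 6241 - 81*(-1/79)) - 452) = 1/((-4 + 6241 + 81/79) - 452) = 1/(492804/79 - 452) = 1/(457096/79) = 79/457096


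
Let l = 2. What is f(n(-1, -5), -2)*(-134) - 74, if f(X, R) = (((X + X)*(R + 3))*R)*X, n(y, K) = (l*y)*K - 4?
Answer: 19222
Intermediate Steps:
n(y, K) = -4 + 2*K*y (n(y, K) = (2*y)*K - 4 = 2*K*y - 4 = -4 + 2*K*y)
f(X, R) = 2*R*X²*(3 + R) (f(X, R) = (((2*X)*(3 + R))*R)*X = ((2*X*(3 + R))*R)*X = (2*R*X*(3 + R))*X = 2*R*X²*(3 + R))
f(n(-1, -5), -2)*(-134) - 74 = (2*(-2)*(-4 + 2*(-5)*(-1))²*(3 - 2))*(-134) - 74 = (2*(-2)*(-4 + 10)²*1)*(-134) - 74 = (2*(-2)*6²*1)*(-134) - 74 = (2*(-2)*36*1)*(-134) - 74 = -144*(-134) - 74 = 19296 - 74 = 19222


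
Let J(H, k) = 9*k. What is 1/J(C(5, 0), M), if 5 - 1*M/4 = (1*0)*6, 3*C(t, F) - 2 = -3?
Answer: 1/180 ≈ 0.0055556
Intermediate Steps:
C(t, F) = -⅓ (C(t, F) = ⅔ + (⅓)*(-3) = ⅔ - 1 = -⅓)
M = 20 (M = 20 - 4*1*0*6 = 20 - 0*6 = 20 - 4*0 = 20 + 0 = 20)
1/J(C(5, 0), M) = 1/(9*20) = 1/180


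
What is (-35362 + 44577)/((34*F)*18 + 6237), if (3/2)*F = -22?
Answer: -9215/2739 ≈ -3.3644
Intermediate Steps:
F = -44/3 (F = (2/3)*(-22) = -44/3 ≈ -14.667)
(-35362 + 44577)/((34*F)*18 + 6237) = (-35362 + 44577)/((34*(-44/3))*18 + 6237) = 9215/(-1496/3*18 + 6237) = 9215/(-8976 + 6237) = 9215/(-2739) = 9215*(-1/2739) = -9215/2739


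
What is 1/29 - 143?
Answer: -4146/29 ≈ -142.97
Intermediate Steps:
1/29 - 143 = -4146/29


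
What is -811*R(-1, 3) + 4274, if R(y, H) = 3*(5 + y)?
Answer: -5458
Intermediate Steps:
R(y, H) = 15 + 3*y
-811*R(-1, 3) + 4274 = -811*(15 + 3*(-1)) + 4274 = -811*(15 - 3) + 4274 = -811*12 + 4274 = -9732 + 4274 = -5458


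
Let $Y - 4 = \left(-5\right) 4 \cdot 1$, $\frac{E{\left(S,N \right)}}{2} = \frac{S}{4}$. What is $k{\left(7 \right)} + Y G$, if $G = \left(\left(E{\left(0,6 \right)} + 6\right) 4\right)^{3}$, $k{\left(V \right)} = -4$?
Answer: $-221188$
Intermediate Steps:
$E{\left(S,N \right)} = \frac{S}{2}$ ($E{\left(S,N \right)} = 2 \frac{S}{4} = \frac{S}{2}$)
$Y = -16$ ($Y = 4 + \left(-5\right) 4 \cdot 1 = 4 - 20 = -16$)
$G = 13824$ ($G = \left(\left(\frac{1}{2} \cdot 0 + 6\right) 4\right)^{3} = \left(\left(0 + 6\right) 4\right)^{3} = \left(6 \cdot 4\right)^{3} = 24^{3} = 13824$)
$k{\left(7 \right)} + Y G = -4 - 221184 = -221188$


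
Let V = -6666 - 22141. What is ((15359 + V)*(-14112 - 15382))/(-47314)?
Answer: -4837016/577 ≈ -8383.0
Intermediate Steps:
V = -28807
((15359 + V)*(-14112 - 15382))/(-47314) = ((15359 - 28807)*(-14112 - 15382))/(-47314) = -13448*(-29494)*(-1/47314) = 396635312*(-1/47314) = -4837016/577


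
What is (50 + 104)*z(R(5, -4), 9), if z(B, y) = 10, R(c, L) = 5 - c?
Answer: 1540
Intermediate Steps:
(50 + 104)*z(R(5, -4), 9) = (50 + 104)*10 = 154*10 = 1540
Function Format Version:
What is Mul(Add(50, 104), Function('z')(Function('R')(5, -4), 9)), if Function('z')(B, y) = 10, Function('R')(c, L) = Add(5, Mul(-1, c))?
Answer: 1540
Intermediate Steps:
Mul(Add(50, 104), Function('z')(Function('R')(5, -4), 9)) = Mul(Add(50, 104), 10) = Mul(154, 10) = 1540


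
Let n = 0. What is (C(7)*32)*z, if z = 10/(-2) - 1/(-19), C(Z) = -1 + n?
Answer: 3008/19 ≈ 158.32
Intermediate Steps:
C(Z) = -1 (C(Z) = -1 + 0 = -1)
z = -94/19 (z = 10*(-1/2) - 1*(-1/19) = -5 + 1/19 = -94/19 ≈ -4.9474)
(C(7)*32)*z = -1*32*(-94/19) = -32*(-94/19) = 3008/19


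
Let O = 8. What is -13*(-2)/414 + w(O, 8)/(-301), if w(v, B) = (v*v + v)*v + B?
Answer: -116975/62307 ≈ -1.8774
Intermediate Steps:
w(v, B) = B + v*(v + v**2) (w(v, B) = (v**2 + v)*v + B = (v + v**2)*v + B = v*(v + v**2) + B = B + v*(v + v**2))
-13*(-2)/414 + w(O, 8)/(-301) = -13*(-2)/414 + (8 + 8**2 + 8**3)/(-301) = 26*(1/414) + (8 + 64 + 512)*(-1/301) = 13/207 + 584*(-1/301) = 13/207 - 584/301 = -116975/62307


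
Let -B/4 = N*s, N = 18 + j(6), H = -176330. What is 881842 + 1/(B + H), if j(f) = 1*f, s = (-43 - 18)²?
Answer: 470503271731/533546 ≈ 8.8184e+5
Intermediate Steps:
s = 3721 (s = (-61)² = 3721)
j(f) = f
N = 24 (N = 18 + 6 = 24)
B = -357216 (B = -96*3721 = -4*89304 = -357216)
881842 + 1/(B + H) = 881842 + 1/(-357216 - 176330) = 881842 + 1/(-533546) = 881842 - 1/533546 = 470503271731/533546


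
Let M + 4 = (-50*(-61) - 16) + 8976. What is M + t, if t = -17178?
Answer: -5172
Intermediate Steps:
M = 12006 (M = -4 + ((-50*(-61) - 16) + 8976) = -4 + ((3050 - 16) + 8976) = -4 + (3034 + 8976) = -4 + 12010 = 12006)
M + t = 12006 - 17178 = -5172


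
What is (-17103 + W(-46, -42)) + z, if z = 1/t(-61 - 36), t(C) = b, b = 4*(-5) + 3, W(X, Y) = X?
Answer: -291534/17 ≈ -17149.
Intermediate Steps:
b = -17 (b = -20 + 3 = -17)
t(C) = -17
z = -1/17 (z = 1/(-17) = -1/17 ≈ -0.058824)
(-17103 + W(-46, -42)) + z = (-17103 - 46) - 1/17 = -17149 - 1/17 = -291534/17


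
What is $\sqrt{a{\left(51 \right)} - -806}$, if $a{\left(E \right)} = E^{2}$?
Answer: $\sqrt{3407} \approx 58.37$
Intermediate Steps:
$\sqrt{a{\left(51 \right)} - -806} = \sqrt{51^{2} - -806} = \sqrt{2601 + \left(-1092 + 1898\right)} = \sqrt{2601 + 806} = \sqrt{3407}$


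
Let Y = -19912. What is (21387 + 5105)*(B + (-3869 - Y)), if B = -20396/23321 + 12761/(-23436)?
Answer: 8295346658176219/19519677 ≈ 4.2497e+8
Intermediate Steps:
B = -110799991/78078708 (B = -20396*1/23321 + 12761*(-1/23436) = -20396/23321 - 1823/3348 = -110799991/78078708 ≈ -1.4191)
(21387 + 5105)*(B + (-3869 - Y)) = (21387 + 5105)*(-110799991/78078708 + (-3869 - 1*(-19912))) = 26492*(-110799991/78078708 + (-3869 + 19912)) = 26492*(-110799991/78078708 + 16043) = 26492*(1252505912453/78078708) = 8295346658176219/19519677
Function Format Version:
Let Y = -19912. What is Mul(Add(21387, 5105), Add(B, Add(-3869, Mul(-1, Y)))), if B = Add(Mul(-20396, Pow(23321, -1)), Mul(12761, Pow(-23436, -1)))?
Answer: Rational(8295346658176219, 19519677) ≈ 4.2497e+8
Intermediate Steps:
B = Rational(-110799991, 78078708) (B = Add(Mul(-20396, Rational(1, 23321)), Mul(12761, Rational(-1, 23436))) = Add(Rational(-20396, 23321), Rational(-1823, 3348)) = Rational(-110799991, 78078708) ≈ -1.4191)
Mul(Add(21387, 5105), Add(B, Add(-3869, Mul(-1, Y)))) = Mul(Add(21387, 5105), Add(Rational(-110799991, 78078708), Add(-3869, Mul(-1, -19912)))) = Mul(26492, Add(Rational(-110799991, 78078708), Add(-3869, 19912))) = Mul(26492, Add(Rational(-110799991, 78078708), 16043)) = Mul(26492, Rational(1252505912453, 78078708)) = Rational(8295346658176219, 19519677)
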